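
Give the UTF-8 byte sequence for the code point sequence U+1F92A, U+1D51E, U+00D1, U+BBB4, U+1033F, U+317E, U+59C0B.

F0 9F A4 AA F0 9D 94 9E C3 91 EB AE B4 F0 90 8C BF E3 85 BE F1 99 B0 8B

U+1F92A: 4-byte form → F0 9F A4 AA.
U+1D51E: 4-byte form → F0 9D 94 9E.
U+00D1: 2-byte form → C3 91.
U+BBB4: 3-byte form → EB AE B4.
U+1033F: 4-byte form → F0 90 8C BF.
U+317E: 3-byte form → E3 85 BE.
U+59C0B: 4-byte form → F1 99 B0 8B.
Concatenated (24 bytes): F0 9F A4 AA F0 9D 94 9E C3 91 EB AE B4 F0 90 8C BF E3 85 BE F1 99 B0 8B.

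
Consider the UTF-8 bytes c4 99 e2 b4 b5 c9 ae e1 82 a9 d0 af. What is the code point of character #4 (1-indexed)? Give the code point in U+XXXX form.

Offset 0: leading byte 0xC4 = 11000100 → 2-byte char #1 = C4 99.
Offset 2: leading byte 0xE2 = 11100010 → 3-byte char #2 = E2 B4 B5.
Offset 5: leading byte 0xC9 = 11001001 → 2-byte char #3 = C9 AE.
Offset 7: leading byte 0xE1 = 11100001 → 3-byte char #4 = E1 82 A9.
Leading byte 0xE1 = 11100001 matches 1110xxxx → 3-byte sequence.
Byte 1: 0xE1 = 11100001, payload 0001 (4 bits).
Byte 2: 0x82 = 10000010 (10xxxxxx ✓), payload 000010.
Byte 3: 0xA9 = 10101001 (10xxxxxx ✓), payload 101001.
Concatenate: 0001000010101001 = 0x10A9 (16 bits → U+10A9).

U+10A9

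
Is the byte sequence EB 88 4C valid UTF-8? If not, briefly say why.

Leading byte 0xEB = 11101011 → 3-byte form.
Byte 3 is 0x4C = 01001100, which is not 10xxxxxx — expected a continuation byte.

invalid (non-continuation byte where continuation expected)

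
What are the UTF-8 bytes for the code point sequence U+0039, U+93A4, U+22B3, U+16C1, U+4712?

U+0039: 1-byte form → 39.
U+93A4: 3-byte form → E9 8E A4.
U+22B3: 3-byte form → E2 8A B3.
U+16C1: 3-byte form → E1 9B 81.
U+4712: 3-byte form → E4 9C 92.
Concatenated (13 bytes): 39 E9 8E A4 E2 8A B3 E1 9B 81 E4 9C 92.

39 E9 8E A4 E2 8A B3 E1 9B 81 E4 9C 92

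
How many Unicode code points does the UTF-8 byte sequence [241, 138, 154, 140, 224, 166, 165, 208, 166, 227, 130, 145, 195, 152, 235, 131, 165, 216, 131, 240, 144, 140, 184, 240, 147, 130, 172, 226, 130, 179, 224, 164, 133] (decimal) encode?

11

Byte at offset 0: 0xF1 = 11110001 → 4-byte char (#1). Advance 4.
Byte at offset 4: 0xE0 = 11100000 → 3-byte char (#2). Advance 3.
Byte at offset 7: 0xD0 = 11010000 → 2-byte char (#3). Advance 2.
Byte at offset 9: 0xE3 = 11100011 → 3-byte char (#4). Advance 3.
Byte at offset 12: 0xC3 = 11000011 → 2-byte char (#5). Advance 2.
Byte at offset 14: 0xEB = 11101011 → 3-byte char (#6). Advance 3.
Byte at offset 17: 0xD8 = 11011000 → 2-byte char (#7). Advance 2.
Byte at offset 19: 0xF0 = 11110000 → 4-byte char (#8). Advance 4.
Byte at offset 23: 0xF0 = 11110000 → 4-byte char (#9). Advance 4.
Byte at offset 27: 0xE2 = 11100010 → 3-byte char (#10). Advance 3.
Byte at offset 30: 0xE0 = 11100000 → 3-byte char (#11). Advance 3.
Reached end at offset 33 after 11 code points.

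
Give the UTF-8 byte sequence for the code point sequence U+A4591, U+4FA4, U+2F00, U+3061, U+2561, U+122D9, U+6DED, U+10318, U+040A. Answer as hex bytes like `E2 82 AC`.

U+A4591: 4-byte form → F2 A4 96 91.
U+4FA4: 3-byte form → E4 BE A4.
U+2F00: 3-byte form → E2 BC 80.
U+3061: 3-byte form → E3 81 A1.
U+2561: 3-byte form → E2 95 A1.
U+122D9: 4-byte form → F0 92 8B 99.
U+6DED: 3-byte form → E6 B7 AD.
U+10318: 4-byte form → F0 90 8C 98.
U+040A: 2-byte form → D0 8A.
Concatenated (29 bytes): F2 A4 96 91 E4 BE A4 E2 BC 80 E3 81 A1 E2 95 A1 F0 92 8B 99 E6 B7 AD F0 90 8C 98 D0 8A.

F2 A4 96 91 E4 BE A4 E2 BC 80 E3 81 A1 E2 95 A1 F0 92 8B 99 E6 B7 AD F0 90 8C 98 D0 8A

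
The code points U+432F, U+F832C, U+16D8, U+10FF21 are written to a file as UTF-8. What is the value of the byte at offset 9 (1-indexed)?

0x9B

1-indexed offset 9 is 0-indexed offset 8.
U+432F → 3-byte form E4 8C AF at offsets 0–2.
U+F832C → 4-byte form F3 B8 8C AC at offsets 3–6.
U+16D8 → 3-byte form E1 9B 98 at offsets 7–9.
Offset 8 falls in char 3's range; it's byte 2 of E1 9B 98 = 0x9B.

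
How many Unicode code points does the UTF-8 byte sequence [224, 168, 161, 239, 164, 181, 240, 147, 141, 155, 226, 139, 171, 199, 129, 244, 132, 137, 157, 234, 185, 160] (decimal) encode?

Byte at offset 0: 0xE0 = 11100000 → 3-byte char (#1). Advance 3.
Byte at offset 3: 0xEF = 11101111 → 3-byte char (#2). Advance 3.
Byte at offset 6: 0xF0 = 11110000 → 4-byte char (#3). Advance 4.
Byte at offset 10: 0xE2 = 11100010 → 3-byte char (#4). Advance 3.
Byte at offset 13: 0xC7 = 11000111 → 2-byte char (#5). Advance 2.
Byte at offset 15: 0xF4 = 11110100 → 4-byte char (#6). Advance 4.
Byte at offset 19: 0xEA = 11101010 → 3-byte char (#7). Advance 3.
Reached end at offset 22 after 7 code points.

7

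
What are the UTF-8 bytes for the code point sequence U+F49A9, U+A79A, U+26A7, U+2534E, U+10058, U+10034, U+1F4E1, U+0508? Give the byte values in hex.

F3 B4 A6 A9 EA 9E 9A E2 9A A7 F0 A5 8D 8E F0 90 81 98 F0 90 80 B4 F0 9F 93 A1 D4 88

U+F49A9: 4-byte form → F3 B4 A6 A9.
U+A79A: 3-byte form → EA 9E 9A.
U+26A7: 3-byte form → E2 9A A7.
U+2534E: 4-byte form → F0 A5 8D 8E.
U+10058: 4-byte form → F0 90 81 98.
U+10034: 4-byte form → F0 90 80 B4.
U+1F4E1: 4-byte form → F0 9F 93 A1.
U+0508: 2-byte form → D4 88.
Concatenated (28 bytes): F3 B4 A6 A9 EA 9E 9A E2 9A A7 F0 A5 8D 8E F0 90 81 98 F0 90 80 B4 F0 9F 93 A1 D4 88.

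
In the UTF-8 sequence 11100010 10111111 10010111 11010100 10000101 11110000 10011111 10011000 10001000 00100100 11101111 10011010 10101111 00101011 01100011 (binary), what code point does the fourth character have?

U+0024

Offset 0: leading byte 0xE2 = 11100010 → 3-byte char #1 = E2 BF 97.
Offset 3: leading byte 0xD4 = 11010100 → 2-byte char #2 = D4 85.
Offset 5: leading byte 0xF0 = 11110000 → 4-byte char #3 = F0 9F 98 88.
Offset 9: leading byte 0x24 = 00100100 → 1-byte char #4 = 24.
Leading byte 0x24 = 00100100 matches 0xxxxxxx → 1-byte sequence.
Byte 1: 0x24 = 00100100, payload 0100100 (7 bits).
Concatenate: 0100100 = 0x24 (7 bits → U+0024).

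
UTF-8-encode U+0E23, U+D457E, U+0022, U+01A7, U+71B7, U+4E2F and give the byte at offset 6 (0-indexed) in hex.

U+0E23 → 3-byte form E0 B8 A3 at offsets 0–2.
U+D457E → 4-byte form F3 94 95 BE at offsets 3–6.
Offset 6 falls in char 2's range; it's byte 4 of F3 94 95 BE = 0xBE.

0xBE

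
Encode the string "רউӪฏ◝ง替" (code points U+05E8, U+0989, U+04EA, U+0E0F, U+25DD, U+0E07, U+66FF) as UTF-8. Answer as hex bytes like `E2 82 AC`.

D7 A8 E0 A6 89 D3 AA E0 B8 8F E2 97 9D E0 B8 87 E6 9B BF

U+05E8: 2-byte form → D7 A8.
U+0989: 3-byte form → E0 A6 89.
U+04EA: 2-byte form → D3 AA.
U+0E0F: 3-byte form → E0 B8 8F.
U+25DD: 3-byte form → E2 97 9D.
U+0E07: 3-byte form → E0 B8 87.
U+66FF: 3-byte form → E6 9B BF.
Concatenated (19 bytes): D7 A8 E0 A6 89 D3 AA E0 B8 8F E2 97 9D E0 B8 87 E6 9B BF.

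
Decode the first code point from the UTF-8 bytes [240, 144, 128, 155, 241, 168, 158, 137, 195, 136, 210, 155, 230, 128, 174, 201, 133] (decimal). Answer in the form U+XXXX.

U+1001B

Offset 0: leading byte 0xF0 = 11110000 → 4-byte char #1 = F0 90 80 9B.
Leading byte 0xF0 = 11110000 matches 11110xxx → 4-byte sequence.
Byte 1: 0xF0 = 11110000, payload 000 (3 bits).
Byte 2: 0x90 = 10010000 (10xxxxxx ✓), payload 010000.
Byte 3: 0x80 = 10000000 (10xxxxxx ✓), payload 000000.
Byte 4: 0x9B = 10011011 (10xxxxxx ✓), payload 011011.
Concatenate: 000010000000000011011 = 0x1001B (21 bits → U+1001B).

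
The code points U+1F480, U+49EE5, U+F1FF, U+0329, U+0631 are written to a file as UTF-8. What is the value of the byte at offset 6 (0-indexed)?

U+1F480 → 4-byte form F0 9F 92 80 at offsets 0–3.
U+49EE5 → 4-byte form F1 89 BB A5 at offsets 4–7.
Offset 6 falls in char 2's range; it's byte 3 of F1 89 BB A5 = 0xBB.

0xBB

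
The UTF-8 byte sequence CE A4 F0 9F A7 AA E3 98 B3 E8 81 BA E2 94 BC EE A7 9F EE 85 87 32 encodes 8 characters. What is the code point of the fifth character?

Offset 0: leading byte 0xCE = 11001110 → 2-byte char #1 = CE A4.
Offset 2: leading byte 0xF0 = 11110000 → 4-byte char #2 = F0 9F A7 AA.
Offset 6: leading byte 0xE3 = 11100011 → 3-byte char #3 = E3 98 B3.
Offset 9: leading byte 0xE8 = 11101000 → 3-byte char #4 = E8 81 BA.
Offset 12: leading byte 0xE2 = 11100010 → 3-byte char #5 = E2 94 BC.
Leading byte 0xE2 = 11100010 matches 1110xxxx → 3-byte sequence.
Byte 1: 0xE2 = 11100010, payload 0010 (4 bits).
Byte 2: 0x94 = 10010100 (10xxxxxx ✓), payload 010100.
Byte 3: 0xBC = 10111100 (10xxxxxx ✓), payload 111100.
Concatenate: 0010010100111100 = 0x253C (16 bits → U+253C).

U+253C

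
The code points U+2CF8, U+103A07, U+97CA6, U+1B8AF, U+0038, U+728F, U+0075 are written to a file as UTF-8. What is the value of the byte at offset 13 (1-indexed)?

0x9B

1-indexed offset 13 is 0-indexed offset 12.
U+2CF8 → 3-byte form E2 B3 B8 at offsets 0–2.
U+103A07 → 4-byte form F4 83 A8 87 at offsets 3–6.
U+97CA6 → 4-byte form F2 97 B2 A6 at offsets 7–10.
U+1B8AF → 4-byte form F0 9B A2 AF at offsets 11–14.
Offset 12 falls in char 4's range; it's byte 2 of F0 9B A2 AF = 0x9B.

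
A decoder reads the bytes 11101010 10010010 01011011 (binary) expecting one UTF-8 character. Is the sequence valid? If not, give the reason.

Leading byte 0xEA = 11101010 → 3-byte form.
Byte 3 is 0x5B = 01011011, which is not 10xxxxxx — expected a continuation byte.

invalid (non-continuation byte where continuation expected)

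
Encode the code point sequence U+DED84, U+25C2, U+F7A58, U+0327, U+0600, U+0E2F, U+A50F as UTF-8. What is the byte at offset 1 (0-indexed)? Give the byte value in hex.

0x9E

U+DED84 → 4-byte form F3 9E B6 84 at offsets 0–3.
Offset 1 falls in char 1's range; it's byte 2 of F3 9E B6 84 = 0x9E.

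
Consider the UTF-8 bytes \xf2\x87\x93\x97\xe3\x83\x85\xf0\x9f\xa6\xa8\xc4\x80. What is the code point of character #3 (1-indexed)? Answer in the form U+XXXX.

U+1F9A8

Offset 0: leading byte 0xF2 = 11110010 → 4-byte char #1 = F2 87 93 97.
Offset 4: leading byte 0xE3 = 11100011 → 3-byte char #2 = E3 83 85.
Offset 7: leading byte 0xF0 = 11110000 → 4-byte char #3 = F0 9F A6 A8.
Leading byte 0xF0 = 11110000 matches 11110xxx → 4-byte sequence.
Byte 1: 0xF0 = 11110000, payload 000 (3 bits).
Byte 2: 0x9F = 10011111 (10xxxxxx ✓), payload 011111.
Byte 3: 0xA6 = 10100110 (10xxxxxx ✓), payload 100110.
Byte 4: 0xA8 = 10101000 (10xxxxxx ✓), payload 101000.
Concatenate: 000011111100110101000 = 0x1F9A8 (21 bits → U+1F9A8).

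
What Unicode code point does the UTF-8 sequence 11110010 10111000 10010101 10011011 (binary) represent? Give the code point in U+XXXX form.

U+B855B

Leading byte 0xF2 = 11110010 matches 11110xxx → 4-byte sequence.
Byte 1: 0xF2 = 11110010, payload 010 (3 bits).
Byte 2: 0xB8 = 10111000 (10xxxxxx ✓), payload 111000.
Byte 3: 0x95 = 10010101 (10xxxxxx ✓), payload 010101.
Byte 4: 0x9B = 10011011 (10xxxxxx ✓), payload 011011.
Concatenate: 010111000010101011011 = 0xB855B (21 bits → U+B855B).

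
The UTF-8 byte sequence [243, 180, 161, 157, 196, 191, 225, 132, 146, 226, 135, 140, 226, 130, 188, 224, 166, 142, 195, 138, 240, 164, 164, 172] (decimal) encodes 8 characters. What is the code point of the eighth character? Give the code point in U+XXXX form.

U+2492C

Offset 0: leading byte 0xF3 = 11110011 → 4-byte char #1 = F3 B4 A1 9D.
Offset 4: leading byte 0xC4 = 11000100 → 2-byte char #2 = C4 BF.
Offset 6: leading byte 0xE1 = 11100001 → 3-byte char #3 = E1 84 92.
Offset 9: leading byte 0xE2 = 11100010 → 3-byte char #4 = E2 87 8C.
Offset 12: leading byte 0xE2 = 11100010 → 3-byte char #5 = E2 82 BC.
Offset 15: leading byte 0xE0 = 11100000 → 3-byte char #6 = E0 A6 8E.
Offset 18: leading byte 0xC3 = 11000011 → 2-byte char #7 = C3 8A.
Offset 20: leading byte 0xF0 = 11110000 → 4-byte char #8 = F0 A4 A4 AC.
Leading byte 0xF0 = 11110000 matches 11110xxx → 4-byte sequence.
Byte 1: 0xF0 = 11110000, payload 000 (3 bits).
Byte 2: 0xA4 = 10100100 (10xxxxxx ✓), payload 100100.
Byte 3: 0xA4 = 10100100 (10xxxxxx ✓), payload 100100.
Byte 4: 0xAC = 10101100 (10xxxxxx ✓), payload 101100.
Concatenate: 000100100100100101100 = 0x2492C (21 bits → U+2492C).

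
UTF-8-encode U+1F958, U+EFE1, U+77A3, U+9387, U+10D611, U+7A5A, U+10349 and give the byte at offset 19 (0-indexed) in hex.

U+1F958 → 4-byte form F0 9F A5 98 at offsets 0–3.
U+EFE1 → 3-byte form EE BF A1 at offsets 4–6.
U+77A3 → 3-byte form E7 9E A3 at offsets 7–9.
U+9387 → 3-byte form E9 8E 87 at offsets 10–12.
U+10D611 → 4-byte form F4 8D 98 91 at offsets 13–16.
U+7A5A → 3-byte form E7 A9 9A at offsets 17–19.
Offset 19 falls in char 6's range; it's byte 3 of E7 A9 9A = 0x9A.

0x9A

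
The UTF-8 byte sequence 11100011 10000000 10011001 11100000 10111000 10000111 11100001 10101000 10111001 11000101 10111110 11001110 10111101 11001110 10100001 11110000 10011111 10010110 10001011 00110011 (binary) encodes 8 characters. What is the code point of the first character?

U+3019

Offset 0: leading byte 0xE3 = 11100011 → 3-byte char #1 = E3 80 99.
Leading byte 0xE3 = 11100011 matches 1110xxxx → 3-byte sequence.
Byte 1: 0xE3 = 11100011, payload 0011 (4 bits).
Byte 2: 0x80 = 10000000 (10xxxxxx ✓), payload 000000.
Byte 3: 0x99 = 10011001 (10xxxxxx ✓), payload 011001.
Concatenate: 0011000000011001 = 0x3019 (16 bits → U+3019).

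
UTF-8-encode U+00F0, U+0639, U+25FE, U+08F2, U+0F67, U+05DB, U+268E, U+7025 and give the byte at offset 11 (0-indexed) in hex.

0xBD

U+00F0 → 2-byte form C3 B0 at offsets 0–1.
U+0639 → 2-byte form D8 B9 at offsets 2–3.
U+25FE → 3-byte form E2 97 BE at offsets 4–6.
U+08F2 → 3-byte form E0 A3 B2 at offsets 7–9.
U+0F67 → 3-byte form E0 BD A7 at offsets 10–12.
Offset 11 falls in char 5's range; it's byte 2 of E0 BD A7 = 0xBD.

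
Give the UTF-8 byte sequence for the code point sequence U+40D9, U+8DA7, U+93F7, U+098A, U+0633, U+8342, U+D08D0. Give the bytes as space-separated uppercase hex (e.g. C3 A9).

U+40D9: 3-byte form → E4 83 99.
U+8DA7: 3-byte form → E8 B6 A7.
U+93F7: 3-byte form → E9 8F B7.
U+098A: 3-byte form → E0 A6 8A.
U+0633: 2-byte form → D8 B3.
U+8342: 3-byte form → E8 8D 82.
U+D08D0: 4-byte form → F3 90 A3 90.
Concatenated (21 bytes): E4 83 99 E8 B6 A7 E9 8F B7 E0 A6 8A D8 B3 E8 8D 82 F3 90 A3 90.

E4 83 99 E8 B6 A7 E9 8F B7 E0 A6 8A D8 B3 E8 8D 82 F3 90 A3 90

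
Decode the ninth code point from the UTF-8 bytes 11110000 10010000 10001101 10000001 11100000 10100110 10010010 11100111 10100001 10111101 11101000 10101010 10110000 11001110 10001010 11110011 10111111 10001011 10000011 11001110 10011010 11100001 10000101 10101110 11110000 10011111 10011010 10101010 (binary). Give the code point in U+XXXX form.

Offset 0: leading byte 0xF0 = 11110000 → 4-byte char #1 = F0 90 8D 81.
Offset 4: leading byte 0xE0 = 11100000 → 3-byte char #2 = E0 A6 92.
Offset 7: leading byte 0xE7 = 11100111 → 3-byte char #3 = E7 A1 BD.
Offset 10: leading byte 0xE8 = 11101000 → 3-byte char #4 = E8 AA B0.
Offset 13: leading byte 0xCE = 11001110 → 2-byte char #5 = CE 8A.
Offset 15: leading byte 0xF3 = 11110011 → 4-byte char #6 = F3 BF 8B 83.
Offset 19: leading byte 0xCE = 11001110 → 2-byte char #7 = CE 9A.
Offset 21: leading byte 0xE1 = 11100001 → 3-byte char #8 = E1 85 AE.
Offset 24: leading byte 0xF0 = 11110000 → 4-byte char #9 = F0 9F 9A AA.
Leading byte 0xF0 = 11110000 matches 11110xxx → 4-byte sequence.
Byte 1: 0xF0 = 11110000, payload 000 (3 bits).
Byte 2: 0x9F = 10011111 (10xxxxxx ✓), payload 011111.
Byte 3: 0x9A = 10011010 (10xxxxxx ✓), payload 011010.
Byte 4: 0xAA = 10101010 (10xxxxxx ✓), payload 101010.
Concatenate: 000011111011010101010 = 0x1F6AA (21 bits → U+1F6AA).

U+1F6AA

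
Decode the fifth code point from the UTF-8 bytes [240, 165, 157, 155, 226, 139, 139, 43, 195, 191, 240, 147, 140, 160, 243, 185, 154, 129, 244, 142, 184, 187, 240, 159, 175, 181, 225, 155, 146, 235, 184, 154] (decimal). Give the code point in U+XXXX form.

Offset 0: leading byte 0xF0 = 11110000 → 4-byte char #1 = F0 A5 9D 9B.
Offset 4: leading byte 0xE2 = 11100010 → 3-byte char #2 = E2 8B 8B.
Offset 7: leading byte 0x2B = 00101011 → 1-byte char #3 = 2B.
Offset 8: leading byte 0xC3 = 11000011 → 2-byte char #4 = C3 BF.
Offset 10: leading byte 0xF0 = 11110000 → 4-byte char #5 = F0 93 8C A0.
Leading byte 0xF0 = 11110000 matches 11110xxx → 4-byte sequence.
Byte 1: 0xF0 = 11110000, payload 000 (3 bits).
Byte 2: 0x93 = 10010011 (10xxxxxx ✓), payload 010011.
Byte 3: 0x8C = 10001100 (10xxxxxx ✓), payload 001100.
Byte 4: 0xA0 = 10100000 (10xxxxxx ✓), payload 100000.
Concatenate: 000010011001100100000 = 0x13320 (21 bits → U+13320).

U+13320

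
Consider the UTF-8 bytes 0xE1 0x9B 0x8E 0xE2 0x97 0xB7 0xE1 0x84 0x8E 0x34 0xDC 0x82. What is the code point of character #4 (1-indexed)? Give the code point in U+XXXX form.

Offset 0: leading byte 0xE1 = 11100001 → 3-byte char #1 = E1 9B 8E.
Offset 3: leading byte 0xE2 = 11100010 → 3-byte char #2 = E2 97 B7.
Offset 6: leading byte 0xE1 = 11100001 → 3-byte char #3 = E1 84 8E.
Offset 9: leading byte 0x34 = 00110100 → 1-byte char #4 = 34.
Leading byte 0x34 = 00110100 matches 0xxxxxxx → 1-byte sequence.
Byte 1: 0x34 = 00110100, payload 0110100 (7 bits).
Concatenate: 0110100 = 0x34 (7 bits → U+0034).

U+0034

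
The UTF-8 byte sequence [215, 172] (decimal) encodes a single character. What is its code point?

U+05EC

Leading byte 0xD7 = 11010111 matches 110xxxxx → 2-byte sequence.
Byte 1: 0xD7 = 11010111, payload 10111 (5 bits).
Byte 2: 0xAC = 10101100 (10xxxxxx ✓), payload 101100.
Concatenate: 10111101100 = 0x5EC (11 bits → U+05EC).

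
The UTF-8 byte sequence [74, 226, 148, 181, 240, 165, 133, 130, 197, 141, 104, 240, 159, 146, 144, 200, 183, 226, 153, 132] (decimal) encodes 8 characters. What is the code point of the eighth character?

U+2644

Offset 0: leading byte 0x4A = 01001010 → 1-byte char #1 = 4A.
Offset 1: leading byte 0xE2 = 11100010 → 3-byte char #2 = E2 94 B5.
Offset 4: leading byte 0xF0 = 11110000 → 4-byte char #3 = F0 A5 85 82.
Offset 8: leading byte 0xC5 = 11000101 → 2-byte char #4 = C5 8D.
Offset 10: leading byte 0x68 = 01101000 → 1-byte char #5 = 68.
Offset 11: leading byte 0xF0 = 11110000 → 4-byte char #6 = F0 9F 92 90.
Offset 15: leading byte 0xC8 = 11001000 → 2-byte char #7 = C8 B7.
Offset 17: leading byte 0xE2 = 11100010 → 3-byte char #8 = E2 99 84.
Leading byte 0xE2 = 11100010 matches 1110xxxx → 3-byte sequence.
Byte 1: 0xE2 = 11100010, payload 0010 (4 bits).
Byte 2: 0x99 = 10011001 (10xxxxxx ✓), payload 011001.
Byte 3: 0x84 = 10000100 (10xxxxxx ✓), payload 000100.
Concatenate: 0010011001000100 = 0x2644 (16 bits → U+2644).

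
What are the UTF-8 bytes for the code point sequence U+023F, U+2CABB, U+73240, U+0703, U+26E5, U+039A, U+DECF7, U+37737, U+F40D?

C8 BF F0 AC AA BB F1 B3 89 80 DC 83 E2 9B A5 CE 9A F3 9E B3 B7 F0 B7 9C B7 EF 90 8D

U+023F: 2-byte form → C8 BF.
U+2CABB: 4-byte form → F0 AC AA BB.
U+73240: 4-byte form → F1 B3 89 80.
U+0703: 2-byte form → DC 83.
U+26E5: 3-byte form → E2 9B A5.
U+039A: 2-byte form → CE 9A.
U+DECF7: 4-byte form → F3 9E B3 B7.
U+37737: 4-byte form → F0 B7 9C B7.
U+F40D: 3-byte form → EF 90 8D.
Concatenated (28 bytes): C8 BF F0 AC AA BB F1 B3 89 80 DC 83 E2 9B A5 CE 9A F3 9E B3 B7 F0 B7 9C B7 EF 90 8D.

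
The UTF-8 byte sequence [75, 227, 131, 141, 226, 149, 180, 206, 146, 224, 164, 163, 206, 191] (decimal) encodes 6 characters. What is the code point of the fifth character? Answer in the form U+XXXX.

U+0923

Offset 0: leading byte 0x4B = 01001011 → 1-byte char #1 = 4B.
Offset 1: leading byte 0xE3 = 11100011 → 3-byte char #2 = E3 83 8D.
Offset 4: leading byte 0xE2 = 11100010 → 3-byte char #3 = E2 95 B4.
Offset 7: leading byte 0xCE = 11001110 → 2-byte char #4 = CE 92.
Offset 9: leading byte 0xE0 = 11100000 → 3-byte char #5 = E0 A4 A3.
Leading byte 0xE0 = 11100000 matches 1110xxxx → 3-byte sequence.
Byte 1: 0xE0 = 11100000, payload 0000 (4 bits).
Byte 2: 0xA4 = 10100100 (10xxxxxx ✓), payload 100100.
Byte 3: 0xA3 = 10100011 (10xxxxxx ✓), payload 100011.
Concatenate: 0000100100100011 = 0x923 (16 bits → U+0923).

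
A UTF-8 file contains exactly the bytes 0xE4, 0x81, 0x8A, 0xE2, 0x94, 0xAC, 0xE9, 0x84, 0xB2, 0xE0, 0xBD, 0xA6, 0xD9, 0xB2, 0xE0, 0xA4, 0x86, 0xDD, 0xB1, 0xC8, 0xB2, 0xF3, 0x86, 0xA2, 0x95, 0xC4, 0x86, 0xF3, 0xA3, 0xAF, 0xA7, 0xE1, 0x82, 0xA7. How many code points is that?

12

Byte at offset 0: 0xE4 = 11100100 → 3-byte char (#1). Advance 3.
Byte at offset 3: 0xE2 = 11100010 → 3-byte char (#2). Advance 3.
Byte at offset 6: 0xE9 = 11101001 → 3-byte char (#3). Advance 3.
Byte at offset 9: 0xE0 = 11100000 → 3-byte char (#4). Advance 3.
Byte at offset 12: 0xD9 = 11011001 → 2-byte char (#5). Advance 2.
Byte at offset 14: 0xE0 = 11100000 → 3-byte char (#6). Advance 3.
Byte at offset 17: 0xDD = 11011101 → 2-byte char (#7). Advance 2.
Byte at offset 19: 0xC8 = 11001000 → 2-byte char (#8). Advance 2.
Byte at offset 21: 0xF3 = 11110011 → 4-byte char (#9). Advance 4.
Byte at offset 25: 0xC4 = 11000100 → 2-byte char (#10). Advance 2.
Byte at offset 27: 0xF3 = 11110011 → 4-byte char (#11). Advance 4.
Byte at offset 31: 0xE1 = 11100001 → 3-byte char (#12). Advance 3.
Reached end at offset 34 after 12 code points.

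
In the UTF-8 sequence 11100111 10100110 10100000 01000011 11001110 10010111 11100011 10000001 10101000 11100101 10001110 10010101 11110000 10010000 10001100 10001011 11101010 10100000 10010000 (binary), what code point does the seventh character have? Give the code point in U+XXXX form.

Offset 0: leading byte 0xE7 = 11100111 → 3-byte char #1 = E7 A6 A0.
Offset 3: leading byte 0x43 = 01000011 → 1-byte char #2 = 43.
Offset 4: leading byte 0xCE = 11001110 → 2-byte char #3 = CE 97.
Offset 6: leading byte 0xE3 = 11100011 → 3-byte char #4 = E3 81 A8.
Offset 9: leading byte 0xE5 = 11100101 → 3-byte char #5 = E5 8E 95.
Offset 12: leading byte 0xF0 = 11110000 → 4-byte char #6 = F0 90 8C 8B.
Offset 16: leading byte 0xEA = 11101010 → 3-byte char #7 = EA A0 90.
Leading byte 0xEA = 11101010 matches 1110xxxx → 3-byte sequence.
Byte 1: 0xEA = 11101010, payload 1010 (4 bits).
Byte 2: 0xA0 = 10100000 (10xxxxxx ✓), payload 100000.
Byte 3: 0x90 = 10010000 (10xxxxxx ✓), payload 010000.
Concatenate: 1010100000010000 = 0xA810 (16 bits → U+A810).

U+A810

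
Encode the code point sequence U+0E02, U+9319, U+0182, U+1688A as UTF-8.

U+0E02: 3-byte form → E0 B8 82.
U+9319: 3-byte form → E9 8C 99.
U+0182: 2-byte form → C6 82.
U+1688A: 4-byte form → F0 96 A2 8A.
Concatenated (12 bytes): E0 B8 82 E9 8C 99 C6 82 F0 96 A2 8A.

E0 B8 82 E9 8C 99 C6 82 F0 96 A2 8A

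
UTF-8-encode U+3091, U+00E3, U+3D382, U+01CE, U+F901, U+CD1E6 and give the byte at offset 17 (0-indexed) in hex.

0xA6

U+3091 → 3-byte form E3 82 91 at offsets 0–2.
U+00E3 → 2-byte form C3 A3 at offsets 3–4.
U+3D382 → 4-byte form F0 BD 8E 82 at offsets 5–8.
U+01CE → 2-byte form C7 8E at offsets 9–10.
U+F901 → 3-byte form EF A4 81 at offsets 11–13.
U+CD1E6 → 4-byte form F3 8D 87 A6 at offsets 14–17.
Offset 17 falls in char 6's range; it's byte 4 of F3 8D 87 A6 = 0xA6.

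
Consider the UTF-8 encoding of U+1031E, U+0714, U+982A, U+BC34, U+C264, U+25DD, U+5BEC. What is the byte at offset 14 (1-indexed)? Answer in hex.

0x89

1-indexed offset 14 is 0-indexed offset 13.
U+1031E → 4-byte form F0 90 8C 9E at offsets 0–3.
U+0714 → 2-byte form DC 94 at offsets 4–5.
U+982A → 3-byte form E9 A0 AA at offsets 6–8.
U+BC34 → 3-byte form EB B0 B4 at offsets 9–11.
U+C264 → 3-byte form EC 89 A4 at offsets 12–14.
Offset 13 falls in char 5's range; it's byte 2 of EC 89 A4 = 0x89.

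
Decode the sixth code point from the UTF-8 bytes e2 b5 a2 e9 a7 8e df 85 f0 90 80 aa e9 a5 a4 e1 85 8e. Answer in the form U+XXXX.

U+114E

Offset 0: leading byte 0xE2 = 11100010 → 3-byte char #1 = E2 B5 A2.
Offset 3: leading byte 0xE9 = 11101001 → 3-byte char #2 = E9 A7 8E.
Offset 6: leading byte 0xDF = 11011111 → 2-byte char #3 = DF 85.
Offset 8: leading byte 0xF0 = 11110000 → 4-byte char #4 = F0 90 80 AA.
Offset 12: leading byte 0xE9 = 11101001 → 3-byte char #5 = E9 A5 A4.
Offset 15: leading byte 0xE1 = 11100001 → 3-byte char #6 = E1 85 8E.
Leading byte 0xE1 = 11100001 matches 1110xxxx → 3-byte sequence.
Byte 1: 0xE1 = 11100001, payload 0001 (4 bits).
Byte 2: 0x85 = 10000101 (10xxxxxx ✓), payload 000101.
Byte 3: 0x8E = 10001110 (10xxxxxx ✓), payload 001110.
Concatenate: 0001000101001110 = 0x114E (16 bits → U+114E).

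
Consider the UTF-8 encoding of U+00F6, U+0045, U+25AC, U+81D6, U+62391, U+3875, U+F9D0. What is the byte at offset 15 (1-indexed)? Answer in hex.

1-indexed offset 15 is 0-indexed offset 14.
U+00F6 → 2-byte form C3 B6 at offsets 0–1.
U+0045 → 1-byte form 45 at offsets 2–2.
U+25AC → 3-byte form E2 96 AC at offsets 3–5.
U+81D6 → 3-byte form E8 87 96 at offsets 6–8.
U+62391 → 4-byte form F1 A2 8E 91 at offsets 9–12.
U+3875 → 3-byte form E3 A1 B5 at offsets 13–15.
Offset 14 falls in char 6's range; it's byte 2 of E3 A1 B5 = 0xA1.

0xA1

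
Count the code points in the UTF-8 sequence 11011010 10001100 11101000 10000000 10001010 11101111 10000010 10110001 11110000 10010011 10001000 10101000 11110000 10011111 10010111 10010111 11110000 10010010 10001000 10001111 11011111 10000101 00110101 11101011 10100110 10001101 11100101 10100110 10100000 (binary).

Byte at offset 0: 0xDA = 11011010 → 2-byte char (#1). Advance 2.
Byte at offset 2: 0xE8 = 11101000 → 3-byte char (#2). Advance 3.
Byte at offset 5: 0xEF = 11101111 → 3-byte char (#3). Advance 3.
Byte at offset 8: 0xF0 = 11110000 → 4-byte char (#4). Advance 4.
Byte at offset 12: 0xF0 = 11110000 → 4-byte char (#5). Advance 4.
Byte at offset 16: 0xF0 = 11110000 → 4-byte char (#6). Advance 4.
Byte at offset 20: 0xDF = 11011111 → 2-byte char (#7). Advance 2.
Byte at offset 22: 0x35 = 00110101 → 1-byte char (#8). Advance 1.
Byte at offset 23: 0xEB = 11101011 → 3-byte char (#9). Advance 3.
Byte at offset 26: 0xE5 = 11100101 → 3-byte char (#10). Advance 3.
Reached end at offset 29 after 10 code points.

10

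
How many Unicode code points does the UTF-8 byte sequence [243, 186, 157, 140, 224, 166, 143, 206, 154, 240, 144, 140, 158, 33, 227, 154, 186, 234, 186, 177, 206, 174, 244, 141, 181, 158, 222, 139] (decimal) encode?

Byte at offset 0: 0xF3 = 11110011 → 4-byte char (#1). Advance 4.
Byte at offset 4: 0xE0 = 11100000 → 3-byte char (#2). Advance 3.
Byte at offset 7: 0xCE = 11001110 → 2-byte char (#3). Advance 2.
Byte at offset 9: 0xF0 = 11110000 → 4-byte char (#4). Advance 4.
Byte at offset 13: 0x21 = 00100001 → 1-byte char (#5). Advance 1.
Byte at offset 14: 0xE3 = 11100011 → 3-byte char (#6). Advance 3.
Byte at offset 17: 0xEA = 11101010 → 3-byte char (#7). Advance 3.
Byte at offset 20: 0xCE = 11001110 → 2-byte char (#8). Advance 2.
Byte at offset 22: 0xF4 = 11110100 → 4-byte char (#9). Advance 4.
Byte at offset 26: 0xDE = 11011110 → 2-byte char (#10). Advance 2.
Reached end at offset 28 after 10 code points.

10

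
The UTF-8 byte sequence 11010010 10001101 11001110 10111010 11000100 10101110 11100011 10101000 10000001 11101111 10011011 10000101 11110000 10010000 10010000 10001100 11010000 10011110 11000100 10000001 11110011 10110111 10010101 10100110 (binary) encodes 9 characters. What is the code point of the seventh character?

Offset 0: leading byte 0xD2 = 11010010 → 2-byte char #1 = D2 8D.
Offset 2: leading byte 0xCE = 11001110 → 2-byte char #2 = CE BA.
Offset 4: leading byte 0xC4 = 11000100 → 2-byte char #3 = C4 AE.
Offset 6: leading byte 0xE3 = 11100011 → 3-byte char #4 = E3 A8 81.
Offset 9: leading byte 0xEF = 11101111 → 3-byte char #5 = EF 9B 85.
Offset 12: leading byte 0xF0 = 11110000 → 4-byte char #6 = F0 90 90 8C.
Offset 16: leading byte 0xD0 = 11010000 → 2-byte char #7 = D0 9E.
Leading byte 0xD0 = 11010000 matches 110xxxxx → 2-byte sequence.
Byte 1: 0xD0 = 11010000, payload 10000 (5 bits).
Byte 2: 0x9E = 10011110 (10xxxxxx ✓), payload 011110.
Concatenate: 10000011110 = 0x41E (11 bits → U+041E).

U+041E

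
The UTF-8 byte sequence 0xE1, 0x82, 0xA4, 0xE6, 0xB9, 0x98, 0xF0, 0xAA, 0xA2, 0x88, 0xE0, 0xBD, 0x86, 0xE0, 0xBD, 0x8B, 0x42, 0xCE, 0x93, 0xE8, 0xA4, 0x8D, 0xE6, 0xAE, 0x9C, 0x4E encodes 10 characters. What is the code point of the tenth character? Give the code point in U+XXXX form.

U+004E

Offset 0: leading byte 0xE1 = 11100001 → 3-byte char #1 = E1 82 A4.
Offset 3: leading byte 0xE6 = 11100110 → 3-byte char #2 = E6 B9 98.
Offset 6: leading byte 0xF0 = 11110000 → 4-byte char #3 = F0 AA A2 88.
Offset 10: leading byte 0xE0 = 11100000 → 3-byte char #4 = E0 BD 86.
Offset 13: leading byte 0xE0 = 11100000 → 3-byte char #5 = E0 BD 8B.
Offset 16: leading byte 0x42 = 01000010 → 1-byte char #6 = 42.
Offset 17: leading byte 0xCE = 11001110 → 2-byte char #7 = CE 93.
Offset 19: leading byte 0xE8 = 11101000 → 3-byte char #8 = E8 A4 8D.
Offset 22: leading byte 0xE6 = 11100110 → 3-byte char #9 = E6 AE 9C.
Offset 25: leading byte 0x4E = 01001110 → 1-byte char #10 = 4E.
Leading byte 0x4E = 01001110 matches 0xxxxxxx → 1-byte sequence.
Byte 1: 0x4E = 01001110, payload 1001110 (7 bits).
Concatenate: 1001110 = 0x4E (7 bits → U+004E).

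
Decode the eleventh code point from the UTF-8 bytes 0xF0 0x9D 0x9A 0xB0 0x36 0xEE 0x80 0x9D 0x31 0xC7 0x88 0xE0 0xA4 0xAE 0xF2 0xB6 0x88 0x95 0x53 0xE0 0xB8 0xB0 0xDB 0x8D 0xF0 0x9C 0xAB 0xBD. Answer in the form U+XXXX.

Offset 0: leading byte 0xF0 = 11110000 → 4-byte char #1 = F0 9D 9A B0.
Offset 4: leading byte 0x36 = 00110110 → 1-byte char #2 = 36.
Offset 5: leading byte 0xEE = 11101110 → 3-byte char #3 = EE 80 9D.
Offset 8: leading byte 0x31 = 00110001 → 1-byte char #4 = 31.
Offset 9: leading byte 0xC7 = 11000111 → 2-byte char #5 = C7 88.
Offset 11: leading byte 0xE0 = 11100000 → 3-byte char #6 = E0 A4 AE.
Offset 14: leading byte 0xF2 = 11110010 → 4-byte char #7 = F2 B6 88 95.
Offset 18: leading byte 0x53 = 01010011 → 1-byte char #8 = 53.
Offset 19: leading byte 0xE0 = 11100000 → 3-byte char #9 = E0 B8 B0.
Offset 22: leading byte 0xDB = 11011011 → 2-byte char #10 = DB 8D.
Offset 24: leading byte 0xF0 = 11110000 → 4-byte char #11 = F0 9C AB BD.
Leading byte 0xF0 = 11110000 matches 11110xxx → 4-byte sequence.
Byte 1: 0xF0 = 11110000, payload 000 (3 bits).
Byte 2: 0x9C = 10011100 (10xxxxxx ✓), payload 011100.
Byte 3: 0xAB = 10101011 (10xxxxxx ✓), payload 101011.
Byte 4: 0xBD = 10111101 (10xxxxxx ✓), payload 111101.
Concatenate: 000011100101011111101 = 0x1CAFD (21 bits → U+1CAFD).

U+1CAFD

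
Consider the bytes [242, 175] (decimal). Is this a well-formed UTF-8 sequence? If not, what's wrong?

invalid (sequence truncated)

Leading byte 0xF2 = 11110010 → 4-byte form, but only 2 bytes are present.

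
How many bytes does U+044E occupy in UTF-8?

2

U+044E = 0x44E. UTF-8 uses 1 byte below 0x80, 2 below 0x800, 3 below 0x10000, 4 up to 0x10FFFF. 0x44E is in U+0080–U+07FF → 2 bytes.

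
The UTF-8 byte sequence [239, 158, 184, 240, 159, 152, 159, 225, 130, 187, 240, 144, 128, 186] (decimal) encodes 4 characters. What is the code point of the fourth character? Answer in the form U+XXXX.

U+1003A

Offset 0: leading byte 0xEF = 11101111 → 3-byte char #1 = EF 9E B8.
Offset 3: leading byte 0xF0 = 11110000 → 4-byte char #2 = F0 9F 98 9F.
Offset 7: leading byte 0xE1 = 11100001 → 3-byte char #3 = E1 82 BB.
Offset 10: leading byte 0xF0 = 11110000 → 4-byte char #4 = F0 90 80 BA.
Leading byte 0xF0 = 11110000 matches 11110xxx → 4-byte sequence.
Byte 1: 0xF0 = 11110000, payload 000 (3 bits).
Byte 2: 0x90 = 10010000 (10xxxxxx ✓), payload 010000.
Byte 3: 0x80 = 10000000 (10xxxxxx ✓), payload 000000.
Byte 4: 0xBA = 10111010 (10xxxxxx ✓), payload 111010.
Concatenate: 000010000000000111010 = 0x1003A (21 bits → U+1003A).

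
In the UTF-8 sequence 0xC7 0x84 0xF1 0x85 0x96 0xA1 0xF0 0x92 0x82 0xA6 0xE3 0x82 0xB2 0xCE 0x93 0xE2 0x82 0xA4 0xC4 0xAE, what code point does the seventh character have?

Offset 0: leading byte 0xC7 = 11000111 → 2-byte char #1 = C7 84.
Offset 2: leading byte 0xF1 = 11110001 → 4-byte char #2 = F1 85 96 A1.
Offset 6: leading byte 0xF0 = 11110000 → 4-byte char #3 = F0 92 82 A6.
Offset 10: leading byte 0xE3 = 11100011 → 3-byte char #4 = E3 82 B2.
Offset 13: leading byte 0xCE = 11001110 → 2-byte char #5 = CE 93.
Offset 15: leading byte 0xE2 = 11100010 → 3-byte char #6 = E2 82 A4.
Offset 18: leading byte 0xC4 = 11000100 → 2-byte char #7 = C4 AE.
Leading byte 0xC4 = 11000100 matches 110xxxxx → 2-byte sequence.
Byte 1: 0xC4 = 11000100, payload 00100 (5 bits).
Byte 2: 0xAE = 10101110 (10xxxxxx ✓), payload 101110.
Concatenate: 00100101110 = 0x12E (11 bits → U+012E).

U+012E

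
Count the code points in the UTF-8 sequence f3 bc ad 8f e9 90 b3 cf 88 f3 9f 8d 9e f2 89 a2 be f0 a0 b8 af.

Byte at offset 0: 0xF3 = 11110011 → 4-byte char (#1). Advance 4.
Byte at offset 4: 0xE9 = 11101001 → 3-byte char (#2). Advance 3.
Byte at offset 7: 0xCF = 11001111 → 2-byte char (#3). Advance 2.
Byte at offset 9: 0xF3 = 11110011 → 4-byte char (#4). Advance 4.
Byte at offset 13: 0xF2 = 11110010 → 4-byte char (#5). Advance 4.
Byte at offset 17: 0xF0 = 11110000 → 4-byte char (#6). Advance 4.
Reached end at offset 21 after 6 code points.

6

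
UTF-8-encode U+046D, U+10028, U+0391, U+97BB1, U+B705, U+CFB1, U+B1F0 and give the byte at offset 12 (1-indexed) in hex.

0xB1

1-indexed offset 12 is 0-indexed offset 11.
U+046D → 2-byte form D1 AD at offsets 0–1.
U+10028 → 4-byte form F0 90 80 A8 at offsets 2–5.
U+0391 → 2-byte form CE 91 at offsets 6–7.
U+97BB1 → 4-byte form F2 97 AE B1 at offsets 8–11.
Offset 11 falls in char 4's range; it's byte 4 of F2 97 AE B1 = 0xB1.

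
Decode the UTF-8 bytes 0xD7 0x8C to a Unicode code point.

Leading byte 0xD7 = 11010111 matches 110xxxxx → 2-byte sequence.
Byte 1: 0xD7 = 11010111, payload 10111 (5 bits).
Byte 2: 0x8C = 10001100 (10xxxxxx ✓), payload 001100.
Concatenate: 10111001100 = 0x5CC (11 bits → U+05CC).

U+05CC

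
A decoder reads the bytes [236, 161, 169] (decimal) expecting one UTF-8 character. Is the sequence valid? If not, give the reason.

valid

Leading byte 0xEC = 11101100 → 3-byte form.
Continuation bytes 0xA1=10100001, 0xA9=10101001 all match 10xxxxxx.
Decoded value 0xC869 is ≥ 0x800 (shortest form) and not a surrogate.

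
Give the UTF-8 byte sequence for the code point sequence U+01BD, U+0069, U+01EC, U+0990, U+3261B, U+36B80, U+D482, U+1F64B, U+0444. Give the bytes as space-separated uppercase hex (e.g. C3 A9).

C6 BD 69 C7 AC E0 A6 90 F0 B2 98 9B F0 B6 AE 80 ED 92 82 F0 9F 99 8B D1 84

U+01BD: 2-byte form → C6 BD.
U+0069: 1-byte form → 69.
U+01EC: 2-byte form → C7 AC.
U+0990: 3-byte form → E0 A6 90.
U+3261B: 4-byte form → F0 B2 98 9B.
U+36B80: 4-byte form → F0 B6 AE 80.
U+D482: 3-byte form → ED 92 82.
U+1F64B: 4-byte form → F0 9F 99 8B.
U+0444: 2-byte form → D1 84.
Concatenated (25 bytes): C6 BD 69 C7 AC E0 A6 90 F0 B2 98 9B F0 B6 AE 80 ED 92 82 F0 9F 99 8B D1 84.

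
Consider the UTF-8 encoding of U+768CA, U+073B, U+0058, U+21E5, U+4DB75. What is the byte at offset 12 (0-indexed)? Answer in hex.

U+768CA → 4-byte form F1 B6 A3 8A at offsets 0–3.
U+073B → 2-byte form DC BB at offsets 4–5.
U+0058 → 1-byte form 58 at offsets 6–6.
U+21E5 → 3-byte form E2 87 A5 at offsets 7–9.
U+4DB75 → 4-byte form F1 8D AD B5 at offsets 10–13.
Offset 12 falls in char 5's range; it's byte 3 of F1 8D AD B5 = 0xAD.

0xAD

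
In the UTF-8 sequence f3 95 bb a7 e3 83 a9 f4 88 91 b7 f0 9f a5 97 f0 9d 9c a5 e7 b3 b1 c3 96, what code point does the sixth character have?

Offset 0: leading byte 0xF3 = 11110011 → 4-byte char #1 = F3 95 BB A7.
Offset 4: leading byte 0xE3 = 11100011 → 3-byte char #2 = E3 83 A9.
Offset 7: leading byte 0xF4 = 11110100 → 4-byte char #3 = F4 88 91 B7.
Offset 11: leading byte 0xF0 = 11110000 → 4-byte char #4 = F0 9F A5 97.
Offset 15: leading byte 0xF0 = 11110000 → 4-byte char #5 = F0 9D 9C A5.
Offset 19: leading byte 0xE7 = 11100111 → 3-byte char #6 = E7 B3 B1.
Leading byte 0xE7 = 11100111 matches 1110xxxx → 3-byte sequence.
Byte 1: 0xE7 = 11100111, payload 0111 (4 bits).
Byte 2: 0xB3 = 10110011 (10xxxxxx ✓), payload 110011.
Byte 3: 0xB1 = 10110001 (10xxxxxx ✓), payload 110001.
Concatenate: 0111110011110001 = 0x7CF1 (16 bits → U+7CF1).

U+7CF1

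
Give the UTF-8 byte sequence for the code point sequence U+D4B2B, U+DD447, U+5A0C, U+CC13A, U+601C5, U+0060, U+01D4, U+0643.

U+D4B2B: 4-byte form → F3 94 AC AB.
U+DD447: 4-byte form → F3 9D 91 87.
U+5A0C: 3-byte form → E5 A8 8C.
U+CC13A: 4-byte form → F3 8C 84 BA.
U+601C5: 4-byte form → F1 A0 87 85.
U+0060: 1-byte form → 60.
U+01D4: 2-byte form → C7 94.
U+0643: 2-byte form → D9 83.
Concatenated (24 bytes): F3 94 AC AB F3 9D 91 87 E5 A8 8C F3 8C 84 BA F1 A0 87 85 60 C7 94 D9 83.

F3 94 AC AB F3 9D 91 87 E5 A8 8C F3 8C 84 BA F1 A0 87 85 60 C7 94 D9 83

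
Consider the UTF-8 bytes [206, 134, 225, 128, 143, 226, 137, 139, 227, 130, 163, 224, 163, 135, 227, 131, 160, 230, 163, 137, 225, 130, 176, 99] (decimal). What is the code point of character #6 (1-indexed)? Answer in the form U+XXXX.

Offset 0: leading byte 0xCE = 11001110 → 2-byte char #1 = CE 86.
Offset 2: leading byte 0xE1 = 11100001 → 3-byte char #2 = E1 80 8F.
Offset 5: leading byte 0xE2 = 11100010 → 3-byte char #3 = E2 89 8B.
Offset 8: leading byte 0xE3 = 11100011 → 3-byte char #4 = E3 82 A3.
Offset 11: leading byte 0xE0 = 11100000 → 3-byte char #5 = E0 A3 87.
Offset 14: leading byte 0xE3 = 11100011 → 3-byte char #6 = E3 83 A0.
Leading byte 0xE3 = 11100011 matches 1110xxxx → 3-byte sequence.
Byte 1: 0xE3 = 11100011, payload 0011 (4 bits).
Byte 2: 0x83 = 10000011 (10xxxxxx ✓), payload 000011.
Byte 3: 0xA0 = 10100000 (10xxxxxx ✓), payload 100000.
Concatenate: 0011000011100000 = 0x30E0 (16 bits → U+30E0).

U+30E0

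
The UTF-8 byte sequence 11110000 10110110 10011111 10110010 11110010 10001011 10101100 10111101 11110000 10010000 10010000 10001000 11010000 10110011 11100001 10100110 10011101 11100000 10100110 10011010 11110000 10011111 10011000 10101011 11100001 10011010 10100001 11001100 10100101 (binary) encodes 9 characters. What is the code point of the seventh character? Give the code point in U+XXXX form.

U+1F62B

Offset 0: leading byte 0xF0 = 11110000 → 4-byte char #1 = F0 B6 9F B2.
Offset 4: leading byte 0xF2 = 11110010 → 4-byte char #2 = F2 8B AC BD.
Offset 8: leading byte 0xF0 = 11110000 → 4-byte char #3 = F0 90 90 88.
Offset 12: leading byte 0xD0 = 11010000 → 2-byte char #4 = D0 B3.
Offset 14: leading byte 0xE1 = 11100001 → 3-byte char #5 = E1 A6 9D.
Offset 17: leading byte 0xE0 = 11100000 → 3-byte char #6 = E0 A6 9A.
Offset 20: leading byte 0xF0 = 11110000 → 4-byte char #7 = F0 9F 98 AB.
Leading byte 0xF0 = 11110000 matches 11110xxx → 4-byte sequence.
Byte 1: 0xF0 = 11110000, payload 000 (3 bits).
Byte 2: 0x9F = 10011111 (10xxxxxx ✓), payload 011111.
Byte 3: 0x98 = 10011000 (10xxxxxx ✓), payload 011000.
Byte 4: 0xAB = 10101011 (10xxxxxx ✓), payload 101011.
Concatenate: 000011111011000101011 = 0x1F62B (21 bits → U+1F62B).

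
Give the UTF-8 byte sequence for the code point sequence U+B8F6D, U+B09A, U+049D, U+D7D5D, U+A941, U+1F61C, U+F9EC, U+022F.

U+B8F6D: 4-byte form → F2 B8 BD AD.
U+B09A: 3-byte form → EB 82 9A.
U+049D: 2-byte form → D2 9D.
U+D7D5D: 4-byte form → F3 97 B5 9D.
U+A941: 3-byte form → EA A5 81.
U+1F61C: 4-byte form → F0 9F 98 9C.
U+F9EC: 3-byte form → EF A7 AC.
U+022F: 2-byte form → C8 AF.
Concatenated (25 bytes): F2 B8 BD AD EB 82 9A D2 9D F3 97 B5 9D EA A5 81 F0 9F 98 9C EF A7 AC C8 AF.

F2 B8 BD AD EB 82 9A D2 9D F3 97 B5 9D EA A5 81 F0 9F 98 9C EF A7 AC C8 AF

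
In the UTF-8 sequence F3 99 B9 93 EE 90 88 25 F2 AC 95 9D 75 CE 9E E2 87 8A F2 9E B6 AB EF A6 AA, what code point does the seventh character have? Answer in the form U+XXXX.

U+21CA

Offset 0: leading byte 0xF3 = 11110011 → 4-byte char #1 = F3 99 B9 93.
Offset 4: leading byte 0xEE = 11101110 → 3-byte char #2 = EE 90 88.
Offset 7: leading byte 0x25 = 00100101 → 1-byte char #3 = 25.
Offset 8: leading byte 0xF2 = 11110010 → 4-byte char #4 = F2 AC 95 9D.
Offset 12: leading byte 0x75 = 01110101 → 1-byte char #5 = 75.
Offset 13: leading byte 0xCE = 11001110 → 2-byte char #6 = CE 9E.
Offset 15: leading byte 0xE2 = 11100010 → 3-byte char #7 = E2 87 8A.
Leading byte 0xE2 = 11100010 matches 1110xxxx → 3-byte sequence.
Byte 1: 0xE2 = 11100010, payload 0010 (4 bits).
Byte 2: 0x87 = 10000111 (10xxxxxx ✓), payload 000111.
Byte 3: 0x8A = 10001010 (10xxxxxx ✓), payload 001010.
Concatenate: 0010000111001010 = 0x21CA (16 bits → U+21CA).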